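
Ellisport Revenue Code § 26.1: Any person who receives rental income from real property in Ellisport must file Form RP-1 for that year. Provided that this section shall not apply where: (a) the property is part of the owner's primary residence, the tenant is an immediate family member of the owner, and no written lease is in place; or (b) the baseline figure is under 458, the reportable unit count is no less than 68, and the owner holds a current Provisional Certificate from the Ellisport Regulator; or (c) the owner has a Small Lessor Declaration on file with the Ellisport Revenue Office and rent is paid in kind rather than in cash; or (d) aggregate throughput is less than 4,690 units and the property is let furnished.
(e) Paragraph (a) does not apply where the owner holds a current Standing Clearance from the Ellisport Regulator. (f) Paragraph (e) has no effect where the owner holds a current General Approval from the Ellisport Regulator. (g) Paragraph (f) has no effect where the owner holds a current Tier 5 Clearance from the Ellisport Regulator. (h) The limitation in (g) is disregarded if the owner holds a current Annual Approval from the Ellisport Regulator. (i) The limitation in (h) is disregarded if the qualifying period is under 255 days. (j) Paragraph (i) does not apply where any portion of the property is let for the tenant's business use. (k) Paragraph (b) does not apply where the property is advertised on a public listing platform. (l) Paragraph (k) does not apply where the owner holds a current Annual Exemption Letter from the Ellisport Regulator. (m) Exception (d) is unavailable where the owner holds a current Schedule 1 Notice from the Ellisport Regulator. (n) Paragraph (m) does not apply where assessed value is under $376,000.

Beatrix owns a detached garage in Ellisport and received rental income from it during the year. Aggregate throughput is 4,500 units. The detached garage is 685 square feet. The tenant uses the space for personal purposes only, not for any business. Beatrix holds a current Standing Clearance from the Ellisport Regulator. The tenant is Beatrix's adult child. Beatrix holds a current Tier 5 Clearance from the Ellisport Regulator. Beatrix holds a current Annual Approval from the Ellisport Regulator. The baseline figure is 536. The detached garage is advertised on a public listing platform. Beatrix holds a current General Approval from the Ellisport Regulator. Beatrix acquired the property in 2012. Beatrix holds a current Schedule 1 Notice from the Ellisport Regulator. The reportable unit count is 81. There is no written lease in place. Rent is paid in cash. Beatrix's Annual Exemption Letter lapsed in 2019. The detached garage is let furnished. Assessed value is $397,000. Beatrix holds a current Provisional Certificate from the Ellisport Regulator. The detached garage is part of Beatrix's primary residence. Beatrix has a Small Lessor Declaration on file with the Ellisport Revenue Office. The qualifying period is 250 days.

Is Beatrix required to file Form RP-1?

Exception (a) is satisfied on its face — the detached garage is part of the primary residence; the tenant is an immediate family member; there is no written lease. However, paragraphs (e)–(j) must be considered: (e) applies — a current Standing Clearance is held. (f) would limit (e) — a current General Approval is held — but (g) sets (f) aside: (g) is triggered — a current Tier 5 Clearance is held. (h) applies (a current Annual Approval is held), but is overridden by (i): (i) operates against (h): the qualifying period is 250 days, under the 255 days limit. (j) is not triggered (the space is used for personal purposes only), so (i) stands. So (a) is unavailable.
Exception (b) does not apply: the baseline figure is 536, not under 458.
Exception (c) does not apply: rent is paid in cash.
All of (d)'s requirements are met (aggregate throughput is 4,500 units, less than the 4,690 units limit; the property is let furnished). However, paragraphs (m)–(n) must be considered: (m) operates against (d): a current Schedule 1 Notice is held. (n), which would lift (m), does not operate here — assessed value is $397,000, not under $376,000. So (d) is unavailable.
No exception applies. The general rule governs.

Yes — Beatrix must file Form RP-1.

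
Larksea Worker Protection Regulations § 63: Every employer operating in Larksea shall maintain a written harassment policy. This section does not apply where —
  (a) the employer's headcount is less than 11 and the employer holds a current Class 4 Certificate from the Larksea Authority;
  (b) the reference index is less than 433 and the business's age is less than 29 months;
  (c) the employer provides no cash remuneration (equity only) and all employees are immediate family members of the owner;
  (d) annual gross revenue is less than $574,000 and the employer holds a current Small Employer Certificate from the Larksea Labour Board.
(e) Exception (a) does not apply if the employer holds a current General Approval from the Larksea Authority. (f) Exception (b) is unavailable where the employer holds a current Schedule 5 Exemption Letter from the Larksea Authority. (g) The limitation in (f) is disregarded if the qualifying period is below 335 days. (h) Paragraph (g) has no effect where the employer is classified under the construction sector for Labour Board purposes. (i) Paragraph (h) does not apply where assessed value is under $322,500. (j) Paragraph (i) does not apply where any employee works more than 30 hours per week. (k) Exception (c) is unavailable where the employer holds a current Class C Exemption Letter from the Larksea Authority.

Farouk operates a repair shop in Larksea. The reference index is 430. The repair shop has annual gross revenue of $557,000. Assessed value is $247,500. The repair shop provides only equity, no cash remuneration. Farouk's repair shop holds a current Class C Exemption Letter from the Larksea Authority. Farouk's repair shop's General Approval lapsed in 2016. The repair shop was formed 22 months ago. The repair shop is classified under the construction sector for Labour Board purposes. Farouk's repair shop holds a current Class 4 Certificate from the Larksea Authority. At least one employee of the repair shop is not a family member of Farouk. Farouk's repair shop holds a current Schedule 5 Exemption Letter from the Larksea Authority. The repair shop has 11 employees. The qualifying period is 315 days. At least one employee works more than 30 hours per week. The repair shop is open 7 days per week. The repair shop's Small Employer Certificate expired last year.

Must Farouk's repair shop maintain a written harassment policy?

Exception (a) fails — the employer's headcount is 11, not less than 11.
Exception (b)'s conditions are all satisfied: the reference index is 430, less than the 433 limit; the business's age is 22 months, less than the 29 months limit. However, paragraphs (f)–(j) must be considered: (f) is triggered — a current Schedule 5 Exemption Letter is held. (g) applies (the qualifying period is 315 days, below the 335 days limit), but is overridden by (h): (h) is engaged — the repair shop is classified under the construction sector. (i) would limit (h) — assessed value is $247,500, under the $322,500 limit — but (j) sets (i) aside: (j) operates against (i): at least one employee exceeds 30 hours/week. Exception (b) does not apply.
Exception (c) fails — at least one employee is not a family member.
Exception (d) fails — the Small Employer Certificate has expired.
No exception is made out. Farouk's repair shop falls within the general rule.

Yes — Farouk's repair shop must maintain a written harassment policy.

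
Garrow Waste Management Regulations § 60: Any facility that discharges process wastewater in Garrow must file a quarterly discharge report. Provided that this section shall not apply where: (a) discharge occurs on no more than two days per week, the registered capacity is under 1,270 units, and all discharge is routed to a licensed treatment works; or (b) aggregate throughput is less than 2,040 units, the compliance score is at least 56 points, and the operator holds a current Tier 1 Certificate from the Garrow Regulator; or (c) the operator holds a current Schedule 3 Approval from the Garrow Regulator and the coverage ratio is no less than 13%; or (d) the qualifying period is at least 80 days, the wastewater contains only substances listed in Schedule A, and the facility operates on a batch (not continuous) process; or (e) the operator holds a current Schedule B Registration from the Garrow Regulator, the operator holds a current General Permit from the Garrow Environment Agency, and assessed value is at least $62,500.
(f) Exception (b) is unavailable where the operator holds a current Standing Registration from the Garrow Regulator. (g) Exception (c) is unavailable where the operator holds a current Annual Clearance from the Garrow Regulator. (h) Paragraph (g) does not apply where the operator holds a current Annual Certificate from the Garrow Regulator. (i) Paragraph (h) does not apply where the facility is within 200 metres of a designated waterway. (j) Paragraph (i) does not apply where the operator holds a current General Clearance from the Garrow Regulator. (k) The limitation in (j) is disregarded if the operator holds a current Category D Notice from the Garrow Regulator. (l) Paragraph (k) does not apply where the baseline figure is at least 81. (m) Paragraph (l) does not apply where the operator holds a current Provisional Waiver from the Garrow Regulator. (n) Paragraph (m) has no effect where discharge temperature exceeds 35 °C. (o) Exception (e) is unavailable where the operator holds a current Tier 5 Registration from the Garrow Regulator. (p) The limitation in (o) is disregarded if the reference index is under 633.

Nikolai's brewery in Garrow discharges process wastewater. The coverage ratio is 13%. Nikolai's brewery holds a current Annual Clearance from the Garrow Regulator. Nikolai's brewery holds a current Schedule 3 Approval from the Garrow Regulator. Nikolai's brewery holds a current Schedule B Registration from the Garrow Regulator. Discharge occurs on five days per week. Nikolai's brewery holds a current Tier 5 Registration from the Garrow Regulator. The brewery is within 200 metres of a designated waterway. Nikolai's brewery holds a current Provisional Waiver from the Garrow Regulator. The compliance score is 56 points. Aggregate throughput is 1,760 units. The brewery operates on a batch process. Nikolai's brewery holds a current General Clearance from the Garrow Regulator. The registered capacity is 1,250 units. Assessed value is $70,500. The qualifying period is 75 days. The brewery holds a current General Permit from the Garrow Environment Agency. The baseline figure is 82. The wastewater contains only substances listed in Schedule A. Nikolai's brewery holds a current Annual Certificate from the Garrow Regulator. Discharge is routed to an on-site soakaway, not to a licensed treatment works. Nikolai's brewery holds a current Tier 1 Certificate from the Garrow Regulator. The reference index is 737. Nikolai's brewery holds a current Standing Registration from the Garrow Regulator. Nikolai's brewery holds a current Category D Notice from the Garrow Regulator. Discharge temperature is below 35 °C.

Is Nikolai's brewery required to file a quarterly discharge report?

Exception (a) does not apply: discharge occurs on five days per week.
Exception (b)'s conditions are all satisfied: aggregate throughput is 1,760 units, less than the 2,040 units limit; the compliance score is 56 points, meeting the 56 points threshold; a current Tier 1 Certificate is held. Turning to paragraph (f): (f) operates — a current Standing Registration is held. So (b) is unavailable.
All of (c)'s requirements are met (a current Schedule 3 Approval is held; the coverage ratio is 13%, meeting the 13% threshold). However, paragraphs (g)–(n) must be considered: (g) operates against (c): a current Annual Clearance is held. (h) would limit (g) — a current Annual Certificate is held — but (i) sets (h) aside: (i) is engaged — the brewery is within 200 m of a designated waterway. (j) operates (a current General Clearance is held), but is displaced by (k): (k) operates against (j): a current Category D Notice is held. (l) is triggered (the baseline figure is 82, meeting the 81 threshold), but is overridden by (m): (m) is engaged — a current Provisional Waiver is held. (n), which would lift (m), is inapplicable — discharge temperature is below 35 °C. Exception (c) does not apply.
Exception (d) does not apply: the qualifying period is 75 days, short of 80 days.
Exception (e)'s conditions are all satisfied: a current Schedule B Registration is held; a current General Permit is held; assessed value is $70,500, meeting the $62,500 threshold. But applying paragraphs (o)–(p): (o) operates against (e): a current Tier 5 Registration is held. (p), which would lift (o), is not triggered — the reference index is 737, not under 633. Exception (e) does not apply.
Every exception is unavailable, so the rule governs.

Yes — Nikolai's brewery must file a quarterly discharge report.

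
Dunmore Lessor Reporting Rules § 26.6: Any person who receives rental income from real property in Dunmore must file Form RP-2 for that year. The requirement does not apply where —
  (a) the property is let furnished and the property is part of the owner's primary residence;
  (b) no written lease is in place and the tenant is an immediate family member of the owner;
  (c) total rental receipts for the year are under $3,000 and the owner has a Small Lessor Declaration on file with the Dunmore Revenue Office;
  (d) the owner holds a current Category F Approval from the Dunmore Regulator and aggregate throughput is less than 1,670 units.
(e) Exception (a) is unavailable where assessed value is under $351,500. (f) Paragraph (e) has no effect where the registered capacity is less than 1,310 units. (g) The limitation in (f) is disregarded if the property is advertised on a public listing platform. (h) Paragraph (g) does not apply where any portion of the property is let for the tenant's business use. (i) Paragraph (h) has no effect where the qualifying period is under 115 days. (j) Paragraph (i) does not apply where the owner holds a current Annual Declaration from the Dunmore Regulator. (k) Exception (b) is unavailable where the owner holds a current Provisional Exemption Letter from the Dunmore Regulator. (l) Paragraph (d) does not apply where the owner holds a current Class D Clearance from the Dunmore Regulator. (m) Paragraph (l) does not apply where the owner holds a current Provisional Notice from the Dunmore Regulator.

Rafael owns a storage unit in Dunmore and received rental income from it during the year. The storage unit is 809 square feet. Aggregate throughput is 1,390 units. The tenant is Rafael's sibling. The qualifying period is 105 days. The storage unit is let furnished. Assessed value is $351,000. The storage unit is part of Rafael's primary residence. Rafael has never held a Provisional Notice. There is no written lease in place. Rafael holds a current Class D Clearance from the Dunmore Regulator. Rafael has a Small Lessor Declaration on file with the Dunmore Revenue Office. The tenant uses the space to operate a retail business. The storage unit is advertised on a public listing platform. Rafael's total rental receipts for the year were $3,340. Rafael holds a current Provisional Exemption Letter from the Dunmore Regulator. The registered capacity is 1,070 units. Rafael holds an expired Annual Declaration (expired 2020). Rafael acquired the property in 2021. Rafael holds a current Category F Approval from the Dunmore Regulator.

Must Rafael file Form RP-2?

Yes — Rafael must file Form RP-2.

Exception (a)'s conditions are all satisfied: the property is let furnished; the storage unit is part of the primary residence. Turning to paragraphs (e)–(j): (e) is triggered — assessed value is $351,000, under the $351,500 limit. (f) applies (the registered capacity is 1,070 units, less than the 1,310 units limit), but yields to (g): (g) is engaged — the property is publicly advertised. (h) would limit (g) — the space is let for business use — but (i) sets (h) aside: (i) operates against (h): the qualifying period is 105 days, under the 115 days limit. (j), which would lift (i), does not operate here — there is no Annual Declaration in force. Exception (a) does not apply.
Exception (b): there is no written lease; the tenant is an immediate family member — every condition holds. However, paragraph (k) must be considered: (k) is triggered — a current Provisional Exemption Letter is held. Exception (b) does not apply.
Exception (c) does not apply: total rental receipts for the year are $3,340, not under $3,000.
All of (d)'s requirements are met (a current Category F Approval is held; aggregate throughput is 1,390 units, less than the 1,670 units limit). But: (l) is triggered — a current Class D Clearance is held. (m) is not triggered (there is no Provisional Notice in force), so (l) stands. (d) is therefore removed.
No exception applies. The general rule governs.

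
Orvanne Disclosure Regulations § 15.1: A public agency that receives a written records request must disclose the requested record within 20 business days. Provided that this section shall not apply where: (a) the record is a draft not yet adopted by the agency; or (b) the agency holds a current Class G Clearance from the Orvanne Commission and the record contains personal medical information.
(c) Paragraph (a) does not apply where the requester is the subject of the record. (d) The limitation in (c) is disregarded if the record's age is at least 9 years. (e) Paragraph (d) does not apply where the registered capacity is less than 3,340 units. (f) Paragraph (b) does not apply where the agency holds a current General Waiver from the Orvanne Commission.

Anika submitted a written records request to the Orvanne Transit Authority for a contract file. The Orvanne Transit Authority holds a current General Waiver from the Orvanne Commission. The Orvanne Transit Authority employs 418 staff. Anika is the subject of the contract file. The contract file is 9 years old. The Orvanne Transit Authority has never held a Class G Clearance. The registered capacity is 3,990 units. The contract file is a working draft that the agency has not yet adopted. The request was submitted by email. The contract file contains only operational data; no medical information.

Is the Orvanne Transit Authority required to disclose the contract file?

Exception (a)'s conditions are all satisfied: the contract file is an unadopted draft. Applying paragraphs (c)–(e): (c) operates (Anika is the subject of the contract file), but is overridden by (d): (d) is triggered — the record's age is 9 years, meeting the 9 years threshold. (e), which would lift (d), is not triggered — the registered capacity is 3,990 units, not less than 3,340 units. Exception (a) stands.
Exception (b) requires that the agency holds a current Class G Clearance from the Orvanne Commission; but no current Class G Clearance is held, so (b) is unavailable.

No — exception (a) applies; the Orvanne Transit Authority is not required to disclose the contract file.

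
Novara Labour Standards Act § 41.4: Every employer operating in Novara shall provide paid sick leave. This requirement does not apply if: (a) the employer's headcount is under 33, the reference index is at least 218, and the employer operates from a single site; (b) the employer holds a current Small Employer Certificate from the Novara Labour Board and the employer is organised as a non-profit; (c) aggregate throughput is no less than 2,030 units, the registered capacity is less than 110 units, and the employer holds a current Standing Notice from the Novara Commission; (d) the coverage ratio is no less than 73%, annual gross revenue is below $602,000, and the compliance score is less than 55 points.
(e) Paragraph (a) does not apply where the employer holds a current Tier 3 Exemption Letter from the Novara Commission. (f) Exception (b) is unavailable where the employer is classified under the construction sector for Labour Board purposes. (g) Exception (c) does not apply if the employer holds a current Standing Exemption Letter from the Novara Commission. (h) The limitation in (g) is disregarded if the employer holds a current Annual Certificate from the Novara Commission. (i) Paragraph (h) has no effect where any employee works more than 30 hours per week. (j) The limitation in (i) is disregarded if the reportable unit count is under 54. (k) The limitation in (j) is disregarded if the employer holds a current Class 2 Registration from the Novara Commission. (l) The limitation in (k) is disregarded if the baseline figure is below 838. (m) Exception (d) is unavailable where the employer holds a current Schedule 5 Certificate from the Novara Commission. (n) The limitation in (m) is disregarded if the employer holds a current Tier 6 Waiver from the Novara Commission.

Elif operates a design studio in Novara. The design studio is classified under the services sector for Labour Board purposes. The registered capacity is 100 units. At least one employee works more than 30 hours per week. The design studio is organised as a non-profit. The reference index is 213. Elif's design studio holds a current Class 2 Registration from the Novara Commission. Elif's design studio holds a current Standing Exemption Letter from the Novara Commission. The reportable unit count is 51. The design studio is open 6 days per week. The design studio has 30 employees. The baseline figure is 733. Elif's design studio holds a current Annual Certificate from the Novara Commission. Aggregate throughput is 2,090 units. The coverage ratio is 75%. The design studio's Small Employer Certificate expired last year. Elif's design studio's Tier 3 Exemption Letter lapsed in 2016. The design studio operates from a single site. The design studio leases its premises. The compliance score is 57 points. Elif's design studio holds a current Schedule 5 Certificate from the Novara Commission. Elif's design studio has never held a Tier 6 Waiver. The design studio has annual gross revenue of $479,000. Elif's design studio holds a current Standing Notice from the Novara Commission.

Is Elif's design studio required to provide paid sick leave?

No — exception (c) applies; Elif's design studio is not required to provide paid sick leave.

Exception (a) requires that the reference index is at least 218; but the reference index is 213, short of 218, so (a) is unavailable.
Exception (b) fails — the Small Employer Certificate has expired.
Exception (c) is satisfied on its face — aggregate throughput is 2,090 units, meeting the 2,030 units threshold; the registered capacity is 100 units, less than the 110 units limit; a current Standing Notice is held. Under paragraphs (g)–(l): (g) is triggered (a current Standing Exemption Letter is held), but is overridden by (h): (h) applies — a current Annual Certificate is held. (i) would limit (h) — at least one employee exceeds 30 hours/week — but (j) sets (i) aside: (j) operates against (i): the reportable unit count is 51, under the 54 limit. (k) would limit (j) — a current Class 2 Registration is held — but (l) sets (k) aside: (l) operates against (k): the baseline figure is 733, below the 838 limit. Exception (c) stands.
Exception (d) fails — the compliance score is 57 points, not less than 55 points.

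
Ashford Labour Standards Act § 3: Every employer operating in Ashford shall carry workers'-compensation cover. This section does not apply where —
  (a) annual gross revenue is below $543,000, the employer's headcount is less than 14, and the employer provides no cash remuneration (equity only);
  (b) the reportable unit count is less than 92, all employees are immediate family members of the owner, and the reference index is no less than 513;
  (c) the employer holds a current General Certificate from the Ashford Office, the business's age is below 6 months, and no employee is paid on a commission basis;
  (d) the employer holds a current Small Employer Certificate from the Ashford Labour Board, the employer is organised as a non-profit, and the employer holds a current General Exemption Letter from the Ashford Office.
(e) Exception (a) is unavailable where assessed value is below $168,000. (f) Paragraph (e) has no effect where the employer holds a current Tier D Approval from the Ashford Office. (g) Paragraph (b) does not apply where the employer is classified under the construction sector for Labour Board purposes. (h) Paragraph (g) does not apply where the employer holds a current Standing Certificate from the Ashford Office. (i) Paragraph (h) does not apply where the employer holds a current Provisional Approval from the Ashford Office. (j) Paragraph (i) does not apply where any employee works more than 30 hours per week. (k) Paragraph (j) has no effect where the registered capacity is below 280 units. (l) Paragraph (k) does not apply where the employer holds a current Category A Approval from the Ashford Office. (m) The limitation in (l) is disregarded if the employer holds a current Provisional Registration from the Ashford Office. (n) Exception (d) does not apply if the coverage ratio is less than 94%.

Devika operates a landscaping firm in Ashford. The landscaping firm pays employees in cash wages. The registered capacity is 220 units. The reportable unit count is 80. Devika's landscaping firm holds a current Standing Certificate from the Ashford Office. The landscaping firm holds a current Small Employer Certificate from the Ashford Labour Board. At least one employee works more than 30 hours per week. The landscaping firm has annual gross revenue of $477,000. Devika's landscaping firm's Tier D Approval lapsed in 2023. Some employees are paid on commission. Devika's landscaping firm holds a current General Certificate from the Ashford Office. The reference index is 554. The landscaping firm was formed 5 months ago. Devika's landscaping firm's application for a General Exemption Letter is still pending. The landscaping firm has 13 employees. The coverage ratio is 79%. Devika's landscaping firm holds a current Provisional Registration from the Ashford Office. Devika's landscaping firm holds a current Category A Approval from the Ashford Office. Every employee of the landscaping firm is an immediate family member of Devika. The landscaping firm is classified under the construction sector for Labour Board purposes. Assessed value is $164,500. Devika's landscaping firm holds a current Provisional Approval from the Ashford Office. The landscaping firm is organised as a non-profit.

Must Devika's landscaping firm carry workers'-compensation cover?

Exception (a) requires that the employer provides no cash remuneration (equity only); but employees are paid cash wages, so (a) is unavailable.
Exception (b) is satisfied on its face — the reportable unit count is 80, less than the 92 limit; every employee is an immediate family member; the reference index is 554, meeting the 513 threshold. But: (g) operates against (b): the landscaping firm is classified under the construction sector. (h) applies (a current Standing Certificate is held), but is itself disapplied by (i): (i) operates — a current Provisional Approval is held. (j) would limit (i) — at least one employee exceeds 30 hours/week — but (k) sets (j) aside: (k) operates against (j): the registered capacity is 220 units, below the 280 units limit. (l) would limit (k) — a current Category A Approval is held — but (m) sets (l) aside: (m) operates against (l): a current Provisional Registration is held. Exception (b) does not apply.
Exception (c) does not apply: some employees are paid on commission.
Exception (d) fails — there is no General Exemption Letter in force.
No exception displaces § 3.

Yes — Devika's landscaping firm must carry workers'-compensation cover.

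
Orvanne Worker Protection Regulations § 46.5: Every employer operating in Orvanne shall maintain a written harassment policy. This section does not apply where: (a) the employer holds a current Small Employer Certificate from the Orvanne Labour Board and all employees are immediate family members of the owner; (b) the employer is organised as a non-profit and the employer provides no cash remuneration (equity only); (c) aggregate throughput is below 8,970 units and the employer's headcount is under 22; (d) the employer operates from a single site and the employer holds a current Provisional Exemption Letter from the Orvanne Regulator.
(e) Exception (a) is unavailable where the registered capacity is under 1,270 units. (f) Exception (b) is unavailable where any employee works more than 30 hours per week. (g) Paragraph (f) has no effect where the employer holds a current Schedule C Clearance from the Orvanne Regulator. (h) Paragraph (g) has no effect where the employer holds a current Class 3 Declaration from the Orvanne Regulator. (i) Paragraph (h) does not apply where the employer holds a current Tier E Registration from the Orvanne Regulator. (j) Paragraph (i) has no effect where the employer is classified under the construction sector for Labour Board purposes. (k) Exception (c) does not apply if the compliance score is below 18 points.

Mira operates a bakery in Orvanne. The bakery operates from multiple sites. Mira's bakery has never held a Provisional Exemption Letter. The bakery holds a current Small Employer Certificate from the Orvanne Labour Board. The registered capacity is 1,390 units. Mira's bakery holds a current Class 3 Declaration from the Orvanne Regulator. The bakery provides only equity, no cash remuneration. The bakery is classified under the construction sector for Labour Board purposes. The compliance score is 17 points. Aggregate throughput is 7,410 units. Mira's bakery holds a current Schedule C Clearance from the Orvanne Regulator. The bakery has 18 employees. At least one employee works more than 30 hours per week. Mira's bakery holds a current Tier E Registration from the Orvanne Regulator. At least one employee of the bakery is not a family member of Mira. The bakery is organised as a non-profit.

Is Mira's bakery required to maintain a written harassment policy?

Yes — Mira's bakery must maintain a written harassment policy.

Exception (a) requires that all employees are immediate family members of the owner; but at least one employee is not a family member, so (a) is unavailable.
Exception (b): the employer is a non-profit; remuneration is equity-only — every condition holds. Turning to paragraphs (f)–(j): (f) operates against (b): at least one employee exceeds 30 hours/week. (g) is triggered (a current Schedule C Clearance is held), but is overridden by (h): (h) operates — a current Class 3 Declaration is held. (i) applies (a current Tier E Registration is held), but is overridden by (j): (j) applies — the bakery is classified under the construction sector. (b) is therefore removed.
Exception (c): aggregate throughput is 7,410 units, below the 8,970 units limit; the employer's headcount is 18, under the 22 limit — every condition holds. Turning to paragraph (k): (k) operates against (c): the compliance score is 17 points, below the 18 points limit. Exception (c) does not apply.
Exception (d) fails — the employer operates from multiple sites.
No exception applies. The general rule governs.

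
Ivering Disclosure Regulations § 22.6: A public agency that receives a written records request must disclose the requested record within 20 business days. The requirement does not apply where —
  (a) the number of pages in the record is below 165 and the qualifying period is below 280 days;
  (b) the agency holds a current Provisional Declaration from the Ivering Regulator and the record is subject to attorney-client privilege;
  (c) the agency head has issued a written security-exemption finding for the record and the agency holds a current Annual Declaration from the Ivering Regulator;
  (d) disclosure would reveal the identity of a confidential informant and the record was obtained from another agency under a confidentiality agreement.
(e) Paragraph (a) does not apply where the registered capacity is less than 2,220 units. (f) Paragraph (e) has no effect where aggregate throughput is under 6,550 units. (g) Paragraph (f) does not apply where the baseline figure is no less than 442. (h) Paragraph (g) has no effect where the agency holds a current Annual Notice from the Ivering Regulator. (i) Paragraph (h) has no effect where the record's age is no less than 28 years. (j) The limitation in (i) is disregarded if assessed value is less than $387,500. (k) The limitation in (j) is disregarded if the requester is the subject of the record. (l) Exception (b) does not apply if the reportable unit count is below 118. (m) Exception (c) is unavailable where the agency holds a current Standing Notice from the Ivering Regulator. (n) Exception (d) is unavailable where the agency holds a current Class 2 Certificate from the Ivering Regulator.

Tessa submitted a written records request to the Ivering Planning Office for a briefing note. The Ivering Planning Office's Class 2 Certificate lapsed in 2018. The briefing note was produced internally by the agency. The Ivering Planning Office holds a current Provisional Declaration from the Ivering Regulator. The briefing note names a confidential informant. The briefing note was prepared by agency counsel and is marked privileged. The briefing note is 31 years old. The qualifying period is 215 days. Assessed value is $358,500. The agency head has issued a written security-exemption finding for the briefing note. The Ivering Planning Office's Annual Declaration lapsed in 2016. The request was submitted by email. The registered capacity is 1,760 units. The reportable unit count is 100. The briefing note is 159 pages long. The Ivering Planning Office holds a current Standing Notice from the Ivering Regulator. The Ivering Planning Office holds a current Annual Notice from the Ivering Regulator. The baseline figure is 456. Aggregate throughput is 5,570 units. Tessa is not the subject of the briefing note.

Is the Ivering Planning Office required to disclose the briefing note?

Exception (a): the number of pages in the record is 159, below the 165 limit; the qualifying period is 215 days, below the 280 days limit — every condition holds. Applying paragraphs (e)–(k): (e) would limit (a) — the registered capacity is 1,760 units, less than the 2,220 units limit — but (f) sets (e) aside: (f) applies — aggregate throughput is 5,570 units, under the 6,550 units limit. (g) would limit (f) — the baseline figure is 456, meeting the 442 threshold — but (h) sets (g) aside: (h) operates against (g): a current Annual Notice is held. (i) is engaged (the record's age is 31 years, meeting the 28 years threshold), but is set aside by (j): (j) operates against (i): assessed value is $358,500, less than the $387,500 limit. (k), which would lift (j), is not engaged — Tessa is not the subject of the briefing note. So (a) applies.
Exception (b): a current Provisional Declaration is held; the briefing note is privileged — every condition holds. But: (l) operates — the reportable unit count is 100, below the 118 limit. Exception (b) does not apply.
Exception (c) requires that the agency holds a current Annual Declaration from the Ivering Regulator; but no current Annual Declaration is held, so (c) is unavailable.
Exception (d) requires that the record was obtained from another agency under a confidentiality agreement; but the briefing note was produced internally, so (d) is unavailable.

No — exception (a) applies; the Ivering Planning Office is not required to disclose the briefing note.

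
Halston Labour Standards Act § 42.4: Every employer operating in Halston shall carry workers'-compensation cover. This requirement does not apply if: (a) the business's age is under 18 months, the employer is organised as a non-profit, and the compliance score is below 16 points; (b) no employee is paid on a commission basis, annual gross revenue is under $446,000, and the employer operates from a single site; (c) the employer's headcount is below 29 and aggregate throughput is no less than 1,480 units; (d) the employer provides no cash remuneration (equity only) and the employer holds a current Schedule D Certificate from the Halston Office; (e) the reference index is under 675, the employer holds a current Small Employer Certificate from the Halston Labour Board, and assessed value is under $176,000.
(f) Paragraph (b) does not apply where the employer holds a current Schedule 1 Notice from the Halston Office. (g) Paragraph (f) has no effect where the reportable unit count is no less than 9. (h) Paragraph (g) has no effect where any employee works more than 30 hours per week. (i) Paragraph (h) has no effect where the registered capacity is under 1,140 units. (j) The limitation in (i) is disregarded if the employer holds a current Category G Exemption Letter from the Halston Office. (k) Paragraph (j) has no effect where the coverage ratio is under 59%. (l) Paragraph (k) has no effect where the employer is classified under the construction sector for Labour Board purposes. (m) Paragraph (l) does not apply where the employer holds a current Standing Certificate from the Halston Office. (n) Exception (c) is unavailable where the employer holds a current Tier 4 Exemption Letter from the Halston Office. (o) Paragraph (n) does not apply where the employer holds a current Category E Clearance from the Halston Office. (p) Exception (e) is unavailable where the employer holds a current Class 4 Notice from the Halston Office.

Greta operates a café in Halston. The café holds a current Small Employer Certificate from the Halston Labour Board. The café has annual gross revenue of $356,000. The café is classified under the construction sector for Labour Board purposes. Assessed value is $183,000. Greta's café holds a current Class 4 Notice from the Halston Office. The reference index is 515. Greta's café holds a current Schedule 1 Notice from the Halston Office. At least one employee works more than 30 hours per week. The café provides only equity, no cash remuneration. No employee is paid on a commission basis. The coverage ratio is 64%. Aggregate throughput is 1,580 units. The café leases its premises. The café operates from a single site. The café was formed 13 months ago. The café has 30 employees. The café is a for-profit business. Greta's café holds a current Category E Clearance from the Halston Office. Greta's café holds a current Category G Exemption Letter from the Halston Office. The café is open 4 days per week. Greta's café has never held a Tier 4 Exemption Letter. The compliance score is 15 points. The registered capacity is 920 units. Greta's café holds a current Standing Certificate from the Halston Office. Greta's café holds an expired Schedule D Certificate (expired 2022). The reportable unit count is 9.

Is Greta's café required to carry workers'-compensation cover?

Exception (a) does not apply: the employer is for-profit.
Exception (b)'s conditions are all satisfied: no employee is paid on commission; annual gross revenue is $356,000, under the $446,000 limit; the employer operates from a single site. Turning to paragraphs (f)–(m): (f) is engaged — a current Schedule 1 Notice is held. (g) applies (the reportable unit count is 9, meeting the 9 threshold), but is itself disapplied by (h): (h) operates against (g): at least one employee exceeds 30 hours/week. (i) is engaged (the registered capacity is 920 units, under the 1,140 units limit), but is itself disapplied by (j): (j) is triggered — a current Category G Exemption Letter is held. (k) is not triggered (the coverage ratio is 64%, not under 59%), so (j) stands. Exception (b) does not apply.
Exception (c) fails — the employer's headcount is 30, not below 29.
Exception (d) fails — the Schedule D Certificate is not current.
Exception (e) does not apply: assessed value is $183,000, not under $176,000.
No exception displaces § 42.4.

Yes — Greta's café must carry workers'-compensation cover.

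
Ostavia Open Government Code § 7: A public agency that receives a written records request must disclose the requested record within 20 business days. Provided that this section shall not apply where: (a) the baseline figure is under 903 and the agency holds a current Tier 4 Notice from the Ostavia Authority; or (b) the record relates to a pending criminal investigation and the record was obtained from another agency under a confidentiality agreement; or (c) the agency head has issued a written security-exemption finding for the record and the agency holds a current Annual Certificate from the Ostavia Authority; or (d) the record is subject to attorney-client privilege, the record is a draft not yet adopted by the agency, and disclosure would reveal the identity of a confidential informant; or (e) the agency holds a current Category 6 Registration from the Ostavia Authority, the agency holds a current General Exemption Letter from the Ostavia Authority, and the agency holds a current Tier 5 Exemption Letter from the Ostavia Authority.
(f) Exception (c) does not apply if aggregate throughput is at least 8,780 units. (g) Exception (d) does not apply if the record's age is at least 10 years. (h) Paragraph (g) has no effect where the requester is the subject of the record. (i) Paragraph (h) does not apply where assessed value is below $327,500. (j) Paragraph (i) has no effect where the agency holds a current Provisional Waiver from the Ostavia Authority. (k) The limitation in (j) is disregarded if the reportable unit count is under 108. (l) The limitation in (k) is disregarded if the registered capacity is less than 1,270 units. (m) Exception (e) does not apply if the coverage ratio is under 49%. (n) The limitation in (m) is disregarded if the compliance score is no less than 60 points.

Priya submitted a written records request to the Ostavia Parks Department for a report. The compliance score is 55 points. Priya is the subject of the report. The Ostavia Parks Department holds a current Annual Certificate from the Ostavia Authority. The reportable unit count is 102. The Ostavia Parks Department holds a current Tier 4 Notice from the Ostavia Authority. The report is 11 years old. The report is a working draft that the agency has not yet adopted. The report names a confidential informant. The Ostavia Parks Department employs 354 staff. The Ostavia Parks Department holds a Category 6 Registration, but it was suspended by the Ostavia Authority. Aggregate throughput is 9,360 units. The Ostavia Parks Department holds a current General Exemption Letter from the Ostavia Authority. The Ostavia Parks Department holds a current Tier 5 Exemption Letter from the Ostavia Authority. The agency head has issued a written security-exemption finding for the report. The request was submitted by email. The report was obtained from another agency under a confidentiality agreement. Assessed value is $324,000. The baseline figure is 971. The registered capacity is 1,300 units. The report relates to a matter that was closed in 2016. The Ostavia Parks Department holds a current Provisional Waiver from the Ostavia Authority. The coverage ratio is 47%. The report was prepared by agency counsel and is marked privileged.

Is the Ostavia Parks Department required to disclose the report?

Exception (a) does not apply: the baseline figure is 971, not under 903.
Exception (b) fails — the report relates to a closed matter.
Exception (c) is satisfied on its face — a written security-exemption finding has been issued; a current Annual Certificate is held. But: (f) applies — aggregate throughput is 9,360 units, meeting the 8,780 units threshold. So (c) is unavailable.
Exception (d) is satisfied on its face — the report is privileged; the report is an unadopted draft; the report names a confidential informant. But applying paragraphs (g)–(l): (g) applies — the record's age is 11 years, meeting the 10 years threshold. (h) applies (Priya is the subject of the report), but yields to (i): (i) applies — assessed value is $324,000, below the $327,500 limit. (j) would limit (i) — a current Provisional Waiver is held — but (k) sets (j) aside: (k) operates — the reportable unit count is 102, under the 108 limit. (l), which would lift (k), is not engaged — the registered capacity is 1,300 units, not less than 1,270 units. (d) is therefore removed.
Exception (e) fails — no current Category 6 Registration is held.
None of the exceptions is available; § 7 applies in full.

Yes — the Ostavia Parks Department must disclose the report.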